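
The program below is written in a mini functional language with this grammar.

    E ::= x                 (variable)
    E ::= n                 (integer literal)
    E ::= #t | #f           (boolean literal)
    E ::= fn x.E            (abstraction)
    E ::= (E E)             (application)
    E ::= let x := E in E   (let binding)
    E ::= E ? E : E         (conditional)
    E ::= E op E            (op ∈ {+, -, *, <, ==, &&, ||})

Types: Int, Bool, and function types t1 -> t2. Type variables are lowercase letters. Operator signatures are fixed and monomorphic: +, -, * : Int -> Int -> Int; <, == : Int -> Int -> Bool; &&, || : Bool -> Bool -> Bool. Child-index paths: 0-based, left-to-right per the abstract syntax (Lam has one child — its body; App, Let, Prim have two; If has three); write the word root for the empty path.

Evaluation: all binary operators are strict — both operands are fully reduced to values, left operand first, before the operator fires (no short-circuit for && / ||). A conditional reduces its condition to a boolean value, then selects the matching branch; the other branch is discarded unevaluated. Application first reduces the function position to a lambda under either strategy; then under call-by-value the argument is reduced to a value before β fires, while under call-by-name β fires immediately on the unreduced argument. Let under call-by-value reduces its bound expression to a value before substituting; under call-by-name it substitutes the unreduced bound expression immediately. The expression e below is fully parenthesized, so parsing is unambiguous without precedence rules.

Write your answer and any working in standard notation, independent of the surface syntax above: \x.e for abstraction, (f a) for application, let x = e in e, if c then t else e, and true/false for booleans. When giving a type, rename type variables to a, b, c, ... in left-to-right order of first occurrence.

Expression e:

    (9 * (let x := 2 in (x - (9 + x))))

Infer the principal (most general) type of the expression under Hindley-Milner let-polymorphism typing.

Answer: Int

Trace:
  unify Int ~ Int
let x : Int
x : Int
  unify Int ~ Int
  unify Int ~ Int
x : Int
  unify Int ~ Int
  unify Int ~ Int
  unify Int ~ Int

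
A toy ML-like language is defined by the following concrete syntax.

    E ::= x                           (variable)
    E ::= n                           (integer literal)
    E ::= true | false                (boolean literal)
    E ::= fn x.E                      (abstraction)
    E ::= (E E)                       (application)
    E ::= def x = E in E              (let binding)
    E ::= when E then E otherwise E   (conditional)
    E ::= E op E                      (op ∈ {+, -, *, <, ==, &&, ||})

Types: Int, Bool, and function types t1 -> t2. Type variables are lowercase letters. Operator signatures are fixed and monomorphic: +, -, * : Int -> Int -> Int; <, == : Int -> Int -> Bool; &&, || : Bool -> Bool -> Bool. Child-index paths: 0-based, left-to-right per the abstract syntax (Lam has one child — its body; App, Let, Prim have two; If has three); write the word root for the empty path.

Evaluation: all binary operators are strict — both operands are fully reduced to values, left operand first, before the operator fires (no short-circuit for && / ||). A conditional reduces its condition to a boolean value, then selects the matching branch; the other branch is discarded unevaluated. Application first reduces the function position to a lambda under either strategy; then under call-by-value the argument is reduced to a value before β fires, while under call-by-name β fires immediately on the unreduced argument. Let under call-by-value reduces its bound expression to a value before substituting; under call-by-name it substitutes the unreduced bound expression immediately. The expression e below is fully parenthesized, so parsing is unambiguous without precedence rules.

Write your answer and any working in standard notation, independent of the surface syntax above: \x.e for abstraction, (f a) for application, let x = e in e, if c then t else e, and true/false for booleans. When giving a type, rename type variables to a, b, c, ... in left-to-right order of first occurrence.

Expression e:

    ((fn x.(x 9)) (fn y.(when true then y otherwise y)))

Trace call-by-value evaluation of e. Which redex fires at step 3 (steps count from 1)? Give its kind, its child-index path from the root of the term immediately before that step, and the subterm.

Working:
step 0: ((\x.(x 9)) (\y.(if true then y else y)))
step 1: [beta@root] ((\y.(if true then y else y)) 9)
step 2: [beta@root] (if true then 9 else 9)
step 3: [if@root] 9

Answer: if at root : (if true then 9 else 9)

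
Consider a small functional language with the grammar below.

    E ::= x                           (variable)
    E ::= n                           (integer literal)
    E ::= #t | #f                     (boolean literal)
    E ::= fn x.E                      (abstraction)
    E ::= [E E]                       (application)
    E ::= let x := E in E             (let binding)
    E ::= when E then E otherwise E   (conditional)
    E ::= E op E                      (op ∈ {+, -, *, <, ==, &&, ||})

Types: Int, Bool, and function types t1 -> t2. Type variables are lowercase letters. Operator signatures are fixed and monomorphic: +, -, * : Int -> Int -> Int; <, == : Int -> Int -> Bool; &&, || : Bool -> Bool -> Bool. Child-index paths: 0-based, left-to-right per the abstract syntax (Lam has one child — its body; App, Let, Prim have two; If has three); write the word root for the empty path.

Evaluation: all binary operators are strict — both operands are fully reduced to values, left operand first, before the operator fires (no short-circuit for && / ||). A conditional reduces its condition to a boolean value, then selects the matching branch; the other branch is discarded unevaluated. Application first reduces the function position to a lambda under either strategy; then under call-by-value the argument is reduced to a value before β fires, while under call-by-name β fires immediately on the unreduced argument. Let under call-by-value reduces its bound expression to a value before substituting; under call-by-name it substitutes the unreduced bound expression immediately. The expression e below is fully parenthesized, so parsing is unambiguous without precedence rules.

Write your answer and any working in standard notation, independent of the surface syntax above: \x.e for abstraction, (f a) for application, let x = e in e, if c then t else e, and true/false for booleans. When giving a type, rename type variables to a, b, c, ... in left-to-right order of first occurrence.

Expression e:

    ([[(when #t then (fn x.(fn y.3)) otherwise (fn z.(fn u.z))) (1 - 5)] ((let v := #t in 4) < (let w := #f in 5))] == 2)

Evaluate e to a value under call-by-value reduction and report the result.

Answer: false

Trace:
step 0: ((((if true then (\x.(\y.3)) else (\z.(\u.z))) (1 - 5)) ((let v = true in 4) < (let w = false in 5))) == 2)
step 1: [if@0.0.0] ((((\x.(\y.3)) (1 - 5)) ((let v = true in 4) < (let w = false in 5))) == 2)
step 2: [delta@0.0.1] ((((\x.(\y.3)) -4) ((let v = true in 4) < (let w = false in 5))) == 2)
step 3: [beta@0.0] (((\y.3) ((let v = true in 4) < (let w = false in 5))) == 2)
step 4: [let@0.1.0] (((\y.3) (4 < (let w = false in 5))) == 2)
step 5: [let@0.1.1] (((\y.3) (4 < 5)) == 2)
step 6: [delta@0.1] (((\y.3) true) == 2)
step 7: [beta@0] (3 == 2)
step 8: [delta@root] false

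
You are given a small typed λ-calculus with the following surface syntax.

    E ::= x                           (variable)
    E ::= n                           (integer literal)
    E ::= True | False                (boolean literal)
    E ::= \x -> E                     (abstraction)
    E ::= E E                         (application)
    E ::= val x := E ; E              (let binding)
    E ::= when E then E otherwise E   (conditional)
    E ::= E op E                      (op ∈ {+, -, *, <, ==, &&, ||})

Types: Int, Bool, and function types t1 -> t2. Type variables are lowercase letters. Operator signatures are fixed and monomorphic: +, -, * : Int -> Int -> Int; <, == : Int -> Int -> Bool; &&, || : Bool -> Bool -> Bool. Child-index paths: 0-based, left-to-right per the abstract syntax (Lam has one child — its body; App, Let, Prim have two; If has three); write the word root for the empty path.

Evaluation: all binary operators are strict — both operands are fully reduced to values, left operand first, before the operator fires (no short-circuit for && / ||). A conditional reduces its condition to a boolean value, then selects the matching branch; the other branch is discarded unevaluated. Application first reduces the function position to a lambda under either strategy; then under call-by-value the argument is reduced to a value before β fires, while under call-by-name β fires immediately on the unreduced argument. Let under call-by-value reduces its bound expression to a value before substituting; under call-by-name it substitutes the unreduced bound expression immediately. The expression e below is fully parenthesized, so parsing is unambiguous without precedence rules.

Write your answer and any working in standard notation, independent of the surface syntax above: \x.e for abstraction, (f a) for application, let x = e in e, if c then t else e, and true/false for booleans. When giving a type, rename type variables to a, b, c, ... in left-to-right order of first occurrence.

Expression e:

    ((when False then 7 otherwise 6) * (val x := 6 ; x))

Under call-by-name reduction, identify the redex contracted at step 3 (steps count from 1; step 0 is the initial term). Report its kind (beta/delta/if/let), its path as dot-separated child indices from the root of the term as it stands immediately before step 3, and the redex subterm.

Answer: delta at root : (6 * 6)

Trace:
step 0: ((if false then 7 else 6) * (let x = 6 in x))
step 1: [if@0] (6 * (let x = 6 in x))
step 2: [let@1] (6 * 6)
step 3: [delta@root] 36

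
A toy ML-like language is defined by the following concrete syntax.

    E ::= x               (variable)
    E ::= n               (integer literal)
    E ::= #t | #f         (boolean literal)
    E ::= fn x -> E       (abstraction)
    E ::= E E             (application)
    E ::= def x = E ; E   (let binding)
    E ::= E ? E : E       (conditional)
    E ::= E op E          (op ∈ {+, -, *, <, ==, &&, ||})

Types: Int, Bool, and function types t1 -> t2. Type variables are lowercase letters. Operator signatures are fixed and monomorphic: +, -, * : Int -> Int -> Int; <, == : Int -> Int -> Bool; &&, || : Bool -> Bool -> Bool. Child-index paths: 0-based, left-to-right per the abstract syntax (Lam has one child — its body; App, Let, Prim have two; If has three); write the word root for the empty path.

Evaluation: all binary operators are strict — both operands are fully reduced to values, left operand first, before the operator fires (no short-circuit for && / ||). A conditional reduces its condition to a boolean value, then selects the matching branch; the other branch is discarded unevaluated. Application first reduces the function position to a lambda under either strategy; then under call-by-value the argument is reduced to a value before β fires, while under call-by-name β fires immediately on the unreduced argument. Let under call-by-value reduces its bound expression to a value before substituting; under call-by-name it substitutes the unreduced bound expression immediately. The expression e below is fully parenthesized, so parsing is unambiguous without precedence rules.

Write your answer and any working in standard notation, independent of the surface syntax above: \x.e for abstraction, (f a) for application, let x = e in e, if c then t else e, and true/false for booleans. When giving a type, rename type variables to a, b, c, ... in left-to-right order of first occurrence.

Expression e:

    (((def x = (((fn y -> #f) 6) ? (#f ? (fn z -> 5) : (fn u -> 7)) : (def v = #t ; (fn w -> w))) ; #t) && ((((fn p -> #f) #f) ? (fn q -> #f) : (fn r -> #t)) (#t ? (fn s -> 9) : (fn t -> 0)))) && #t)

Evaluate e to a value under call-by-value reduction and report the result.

Answer: true

Derivation:
step 0: (((let x = (if ((\y.false) 6) then (if false then (\z.5) else (\u.7)) else (let v = true in (\w.w))) in true) && ((if ((\p.false) false) then (\q.false) else (\r.true)) (if true then (\s.9) else (\t.0)))) && true)
step 1: [beta@0.0.0.0] (((let x = (if false then (if false then (\z.5) else (\u.7)) else (let v = true in (\w.w))) in true) && ((if ((\p.false) false) then (\q.false) else (\r.true)) (if true then (\s.9) else (\t.0)))) && true)
step 2: [if@0.0.0] (((let x = (let v = true in (\w.w)) in true) && ((if ((\p.false) false) then (\q.false) else (\r.true)) (if true then (\s.9) else (\t.0)))) && true)
step 3: [let@0.0.0] (((let x = (\w.w) in true) && ((if ((\p.false) false) then (\q.false) else (\r.true)) (if true then (\s.9) else (\t.0)))) && true)
step 4: [let@0.0] ((true && ((if ((\p.false) false) then (\q.false) else (\r.true)) (if true then (\s.9) else (\t.0)))) && true)
step 5: [beta@0.1.0.0] ((true && ((if false then (\q.false) else (\r.true)) (if true then (\s.9) else (\t.0)))) && true)
step 6: [if@0.1.0] ((true && ((\r.true) (if true then (\s.9) else (\t.0)))) && true)
step 7: [if@0.1.1] ((true && ((\r.true) (\s.9))) && true)
step 8: [beta@0.1] ((true && true) && true)
step 9: [delta@0] (true && true)
step 10: [delta@root] true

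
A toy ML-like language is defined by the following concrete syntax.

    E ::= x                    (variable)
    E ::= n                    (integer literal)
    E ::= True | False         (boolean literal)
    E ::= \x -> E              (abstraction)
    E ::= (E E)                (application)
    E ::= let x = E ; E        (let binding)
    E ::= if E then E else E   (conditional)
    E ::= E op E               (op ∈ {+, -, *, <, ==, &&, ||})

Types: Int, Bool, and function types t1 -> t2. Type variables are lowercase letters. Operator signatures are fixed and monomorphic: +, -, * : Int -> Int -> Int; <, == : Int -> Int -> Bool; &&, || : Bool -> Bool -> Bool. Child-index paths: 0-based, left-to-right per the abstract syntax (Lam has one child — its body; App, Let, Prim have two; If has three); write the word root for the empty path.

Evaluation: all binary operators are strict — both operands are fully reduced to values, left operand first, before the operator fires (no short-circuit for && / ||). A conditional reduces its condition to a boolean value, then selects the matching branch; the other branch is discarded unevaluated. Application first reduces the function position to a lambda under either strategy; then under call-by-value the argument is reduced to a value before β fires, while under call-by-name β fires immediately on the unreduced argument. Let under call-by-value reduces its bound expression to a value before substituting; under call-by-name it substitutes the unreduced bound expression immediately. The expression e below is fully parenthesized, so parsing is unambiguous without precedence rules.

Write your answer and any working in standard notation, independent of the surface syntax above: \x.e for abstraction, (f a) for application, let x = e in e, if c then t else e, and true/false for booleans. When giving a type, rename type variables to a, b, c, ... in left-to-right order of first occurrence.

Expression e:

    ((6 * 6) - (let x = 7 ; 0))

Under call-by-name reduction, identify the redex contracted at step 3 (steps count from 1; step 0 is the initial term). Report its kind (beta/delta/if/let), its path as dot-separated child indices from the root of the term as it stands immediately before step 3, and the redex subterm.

Answer: delta at root : (36 - 0)

Trace:
step 0: ((6 * 6) - (let x = 7 in 0))
step 1: [delta@0] (36 - (let x = 7 in 0))
step 2: [let@1] (36 - 0)
step 3: [delta@root] 36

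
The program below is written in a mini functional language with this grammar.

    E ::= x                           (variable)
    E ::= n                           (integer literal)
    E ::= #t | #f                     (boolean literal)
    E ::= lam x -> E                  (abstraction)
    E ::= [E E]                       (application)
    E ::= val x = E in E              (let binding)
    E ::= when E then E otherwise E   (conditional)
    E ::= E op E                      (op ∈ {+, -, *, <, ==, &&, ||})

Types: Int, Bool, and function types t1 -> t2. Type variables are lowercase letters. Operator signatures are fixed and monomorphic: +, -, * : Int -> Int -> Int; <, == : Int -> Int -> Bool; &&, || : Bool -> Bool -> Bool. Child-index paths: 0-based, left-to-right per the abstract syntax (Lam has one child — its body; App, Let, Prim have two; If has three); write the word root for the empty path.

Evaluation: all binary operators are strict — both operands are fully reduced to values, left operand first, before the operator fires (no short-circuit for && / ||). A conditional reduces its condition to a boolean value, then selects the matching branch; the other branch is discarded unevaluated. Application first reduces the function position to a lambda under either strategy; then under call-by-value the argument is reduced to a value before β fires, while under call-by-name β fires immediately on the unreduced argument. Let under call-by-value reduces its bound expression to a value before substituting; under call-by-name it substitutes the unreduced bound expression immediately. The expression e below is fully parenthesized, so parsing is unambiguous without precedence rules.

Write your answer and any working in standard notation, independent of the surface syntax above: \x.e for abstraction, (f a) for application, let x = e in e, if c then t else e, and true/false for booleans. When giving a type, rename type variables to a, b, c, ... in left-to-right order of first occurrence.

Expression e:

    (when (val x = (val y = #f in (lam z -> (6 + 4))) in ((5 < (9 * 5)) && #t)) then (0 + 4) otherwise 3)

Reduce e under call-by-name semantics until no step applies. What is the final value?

Answer: 4

Derivation:
step 0: (if (let x = (let y = false in (\z.(6 + 4))) in ((5 < (9 * 5)) && true)) then (0 + 4) else 3)
step 1: [let@0] (if ((5 < (9 * 5)) && true) then (0 + 4) else 3)
step 2: [delta@0.0.1] (if ((5 < 45) && true) then (0 + 4) else 3)
step 3: [delta@0.0] (if (true && true) then (0 + 4) else 3)
step 4: [delta@0] (if true then (0 + 4) else 3)
step 5: [if@root] (0 + 4)
step 6: [delta@root] 4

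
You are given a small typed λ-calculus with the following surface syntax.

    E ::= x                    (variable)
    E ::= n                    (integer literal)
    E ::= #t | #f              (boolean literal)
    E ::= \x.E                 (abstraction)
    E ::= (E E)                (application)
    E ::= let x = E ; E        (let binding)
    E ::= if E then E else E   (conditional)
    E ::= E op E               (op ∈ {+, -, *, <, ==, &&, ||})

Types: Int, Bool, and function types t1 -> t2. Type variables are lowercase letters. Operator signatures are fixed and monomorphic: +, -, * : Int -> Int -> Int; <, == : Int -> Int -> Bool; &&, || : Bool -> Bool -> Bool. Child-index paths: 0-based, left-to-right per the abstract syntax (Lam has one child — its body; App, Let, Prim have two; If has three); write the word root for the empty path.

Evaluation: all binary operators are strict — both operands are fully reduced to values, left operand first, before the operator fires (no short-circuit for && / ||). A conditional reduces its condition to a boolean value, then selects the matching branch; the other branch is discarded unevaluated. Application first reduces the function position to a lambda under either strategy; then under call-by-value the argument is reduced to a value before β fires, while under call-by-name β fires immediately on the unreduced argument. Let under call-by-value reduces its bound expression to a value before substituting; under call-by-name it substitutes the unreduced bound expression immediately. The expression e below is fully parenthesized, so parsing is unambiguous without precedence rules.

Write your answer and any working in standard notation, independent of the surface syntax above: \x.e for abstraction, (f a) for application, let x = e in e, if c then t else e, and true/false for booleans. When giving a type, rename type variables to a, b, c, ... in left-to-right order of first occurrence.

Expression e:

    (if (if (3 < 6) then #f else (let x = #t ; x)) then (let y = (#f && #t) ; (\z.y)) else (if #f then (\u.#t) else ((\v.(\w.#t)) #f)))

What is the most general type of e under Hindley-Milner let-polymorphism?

Answer: a -> Bool

Trace:
  unify Int ~ Int
  unify Int ~ Int
  unify Bool ~ Bool
let x : Bool
x : Bool
  unify Bool ~ Bool
  unify Bool ~ Bool
  unify Bool ~ Bool
  unify Bool ~ Bool
let y : Bool
y : Bool
\z._ : a -> Bool
  unify Bool ~ Bool
\u._ : b -> Bool
\w._ : d -> Bool
\v._ : c -> d -> Bool
  unify c -> d -> Bool ~ Bool -> e
  unify c ~ Bool
  unify d -> Bool ~ e
_ _ : d -> Bool
  unify b -> Bool ~ d -> Bool
  unify b ~ d
  unify Bool ~ Bool
  unify a -> Bool ~ d -> Bool
  unify a ~ d
  unify Bool ~ Bool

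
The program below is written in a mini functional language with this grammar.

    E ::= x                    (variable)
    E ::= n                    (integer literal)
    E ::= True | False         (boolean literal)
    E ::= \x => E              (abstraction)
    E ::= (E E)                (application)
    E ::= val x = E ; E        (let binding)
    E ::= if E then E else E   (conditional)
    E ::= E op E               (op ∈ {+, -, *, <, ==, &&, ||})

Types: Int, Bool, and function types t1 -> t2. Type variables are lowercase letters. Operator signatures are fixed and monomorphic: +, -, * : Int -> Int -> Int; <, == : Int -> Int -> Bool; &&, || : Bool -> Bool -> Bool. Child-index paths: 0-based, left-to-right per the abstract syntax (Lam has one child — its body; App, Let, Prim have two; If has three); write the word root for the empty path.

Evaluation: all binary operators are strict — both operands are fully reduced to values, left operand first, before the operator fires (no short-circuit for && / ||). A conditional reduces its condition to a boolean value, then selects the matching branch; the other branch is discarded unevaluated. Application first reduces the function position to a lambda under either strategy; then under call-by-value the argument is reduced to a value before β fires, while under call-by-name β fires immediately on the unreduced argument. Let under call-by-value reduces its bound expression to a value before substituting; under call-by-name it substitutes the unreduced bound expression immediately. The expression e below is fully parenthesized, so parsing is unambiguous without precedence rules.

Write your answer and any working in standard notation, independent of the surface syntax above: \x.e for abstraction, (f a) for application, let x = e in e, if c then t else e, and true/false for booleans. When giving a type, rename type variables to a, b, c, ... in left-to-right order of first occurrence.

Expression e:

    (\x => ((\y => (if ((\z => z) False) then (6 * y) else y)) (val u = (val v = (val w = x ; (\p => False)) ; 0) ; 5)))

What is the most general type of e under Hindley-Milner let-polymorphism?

Answer: a -> Int

Working:
z : c
\z._ : c -> c
  unify c -> c ~ Bool -> d
  unify c ~ Bool
  unify Bool ~ d
_ _ : Bool
  unify Bool ~ Bool
  unify Int ~ Int
y : b
  unify b ~ Int
y : Int
  unify Int ~ Int
\y._ : Int -> Int
x : a
let w : a
\p._ : e -> Bool
let v : forall. e -> Bool
let u : Int
  unify Int -> Int ~ Int -> f
  unify Int ~ Int
  unify Int ~ f
_ _ : Int
\x._ : a -> Int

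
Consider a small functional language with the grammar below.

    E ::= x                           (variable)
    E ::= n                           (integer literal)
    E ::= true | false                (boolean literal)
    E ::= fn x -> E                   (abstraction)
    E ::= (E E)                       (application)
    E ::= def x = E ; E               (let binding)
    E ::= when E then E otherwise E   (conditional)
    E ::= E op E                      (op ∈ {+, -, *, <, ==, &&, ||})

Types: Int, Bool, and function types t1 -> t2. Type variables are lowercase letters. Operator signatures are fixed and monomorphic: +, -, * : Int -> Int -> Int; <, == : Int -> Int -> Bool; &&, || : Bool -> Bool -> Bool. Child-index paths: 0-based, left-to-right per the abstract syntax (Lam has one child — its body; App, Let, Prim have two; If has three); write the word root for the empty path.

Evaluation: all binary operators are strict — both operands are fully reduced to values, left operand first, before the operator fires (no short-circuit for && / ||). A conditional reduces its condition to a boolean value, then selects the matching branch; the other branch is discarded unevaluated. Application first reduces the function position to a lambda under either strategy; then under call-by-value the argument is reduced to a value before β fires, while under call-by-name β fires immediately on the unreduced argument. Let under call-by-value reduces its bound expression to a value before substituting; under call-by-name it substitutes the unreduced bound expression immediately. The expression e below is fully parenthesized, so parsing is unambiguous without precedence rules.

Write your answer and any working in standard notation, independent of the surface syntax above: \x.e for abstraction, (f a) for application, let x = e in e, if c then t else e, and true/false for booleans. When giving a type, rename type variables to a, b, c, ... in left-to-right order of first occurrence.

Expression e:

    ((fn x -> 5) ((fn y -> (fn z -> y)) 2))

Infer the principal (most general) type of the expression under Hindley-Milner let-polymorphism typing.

Derivation:
\x._ : a -> Int
y : b
\z._ : c -> b
\y._ : b -> c -> b
  unify b -> c -> b ~ Int -> d
  unify b ~ Int
  unify c -> Int ~ d
_ _ : c -> Int
  unify a -> Int ~ (c -> Int) -> e
  unify a ~ c -> Int
  unify Int ~ e
_ _ : Int

Answer: Int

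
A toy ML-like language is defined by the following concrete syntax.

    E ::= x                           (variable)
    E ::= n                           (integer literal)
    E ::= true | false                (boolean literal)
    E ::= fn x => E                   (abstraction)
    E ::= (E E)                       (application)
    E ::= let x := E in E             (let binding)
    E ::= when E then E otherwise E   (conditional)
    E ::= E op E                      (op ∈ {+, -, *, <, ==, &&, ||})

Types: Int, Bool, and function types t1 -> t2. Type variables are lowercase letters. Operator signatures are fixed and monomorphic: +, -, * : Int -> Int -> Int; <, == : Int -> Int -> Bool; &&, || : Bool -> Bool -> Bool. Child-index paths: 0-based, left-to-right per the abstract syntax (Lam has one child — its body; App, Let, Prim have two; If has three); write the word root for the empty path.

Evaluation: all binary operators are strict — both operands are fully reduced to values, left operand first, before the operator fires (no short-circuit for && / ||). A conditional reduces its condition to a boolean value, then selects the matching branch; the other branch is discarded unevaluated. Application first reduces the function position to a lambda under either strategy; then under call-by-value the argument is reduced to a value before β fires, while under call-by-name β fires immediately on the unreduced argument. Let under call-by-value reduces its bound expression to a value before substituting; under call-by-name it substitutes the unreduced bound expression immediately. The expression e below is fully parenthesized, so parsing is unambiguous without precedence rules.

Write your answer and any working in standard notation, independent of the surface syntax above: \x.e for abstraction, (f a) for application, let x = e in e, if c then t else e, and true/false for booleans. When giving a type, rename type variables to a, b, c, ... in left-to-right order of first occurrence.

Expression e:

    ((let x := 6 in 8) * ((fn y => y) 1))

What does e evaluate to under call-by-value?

Answer: 8

Trace:
step 0: ((let x = 6 in 8) * ((\y.y) 1))
step 1: [let@0] (8 * ((\y.y) 1))
step 2: [beta@1] (8 * 1)
step 3: [delta@root] 8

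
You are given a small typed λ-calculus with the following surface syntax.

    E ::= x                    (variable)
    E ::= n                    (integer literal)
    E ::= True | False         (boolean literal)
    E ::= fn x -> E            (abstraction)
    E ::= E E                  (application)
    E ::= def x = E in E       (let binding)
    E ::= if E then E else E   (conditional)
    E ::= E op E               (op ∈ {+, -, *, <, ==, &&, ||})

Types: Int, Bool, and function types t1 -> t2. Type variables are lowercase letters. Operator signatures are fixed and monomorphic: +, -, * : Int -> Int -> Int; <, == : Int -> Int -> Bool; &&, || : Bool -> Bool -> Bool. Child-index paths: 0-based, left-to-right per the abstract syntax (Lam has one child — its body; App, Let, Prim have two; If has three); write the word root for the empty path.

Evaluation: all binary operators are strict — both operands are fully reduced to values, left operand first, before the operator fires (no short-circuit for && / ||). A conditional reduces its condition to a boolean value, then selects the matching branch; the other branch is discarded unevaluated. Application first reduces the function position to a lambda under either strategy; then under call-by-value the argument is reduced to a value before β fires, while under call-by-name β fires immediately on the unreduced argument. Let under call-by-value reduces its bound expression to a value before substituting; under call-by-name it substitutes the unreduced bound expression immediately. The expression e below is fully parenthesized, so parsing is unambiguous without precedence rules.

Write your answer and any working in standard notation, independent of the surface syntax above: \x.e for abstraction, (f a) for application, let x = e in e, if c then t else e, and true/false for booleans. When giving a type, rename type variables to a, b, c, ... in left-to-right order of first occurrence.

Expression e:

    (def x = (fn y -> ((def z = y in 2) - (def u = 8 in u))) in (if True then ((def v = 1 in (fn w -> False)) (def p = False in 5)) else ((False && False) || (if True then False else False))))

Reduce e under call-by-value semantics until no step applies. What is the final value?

Answer: false

Trace:
step 0: (let x = (\y.((let z = y in 2) - (let u = 8 in u))) in (if true then ((let v = 1 in (\w.false)) (let p = false in 5)) else ((false && false) || (if true then false else false))))
step 1: [let@root] (if true then ((let v = 1 in (\w.false)) (let p = false in 5)) else ((false && false) || (if true then false else false)))
step 2: [if@root] ((let v = 1 in (\w.false)) (let p = false in 5))
step 3: [let@0] ((\w.false) (let p = false in 5))
step 4: [let@1] ((\w.false) 5)
step 5: [beta@root] false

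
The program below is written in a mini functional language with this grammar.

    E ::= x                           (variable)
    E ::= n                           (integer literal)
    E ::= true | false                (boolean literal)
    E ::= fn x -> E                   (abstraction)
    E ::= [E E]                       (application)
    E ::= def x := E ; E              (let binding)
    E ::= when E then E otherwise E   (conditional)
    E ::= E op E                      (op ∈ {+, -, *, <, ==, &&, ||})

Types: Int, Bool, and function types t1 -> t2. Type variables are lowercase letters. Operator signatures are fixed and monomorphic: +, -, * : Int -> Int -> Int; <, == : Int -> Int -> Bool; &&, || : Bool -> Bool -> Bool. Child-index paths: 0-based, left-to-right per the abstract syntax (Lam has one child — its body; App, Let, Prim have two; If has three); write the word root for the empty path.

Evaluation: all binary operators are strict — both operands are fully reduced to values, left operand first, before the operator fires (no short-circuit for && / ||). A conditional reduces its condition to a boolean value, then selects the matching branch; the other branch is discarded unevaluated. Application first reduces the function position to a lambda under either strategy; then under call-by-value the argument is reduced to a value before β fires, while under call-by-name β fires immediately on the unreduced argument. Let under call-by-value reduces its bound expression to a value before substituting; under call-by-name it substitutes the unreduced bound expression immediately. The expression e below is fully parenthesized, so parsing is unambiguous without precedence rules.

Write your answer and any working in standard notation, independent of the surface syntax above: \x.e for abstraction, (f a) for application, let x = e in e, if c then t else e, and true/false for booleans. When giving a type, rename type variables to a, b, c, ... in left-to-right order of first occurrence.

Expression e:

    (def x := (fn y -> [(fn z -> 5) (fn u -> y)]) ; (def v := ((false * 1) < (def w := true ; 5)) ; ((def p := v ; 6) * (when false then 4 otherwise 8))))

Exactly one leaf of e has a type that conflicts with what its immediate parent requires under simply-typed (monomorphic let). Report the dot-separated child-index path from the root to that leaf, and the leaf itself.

Derivation:
\z._ : b -> Int
y : a
\u._ : c -> a
  unify b -> Int ~ (c -> a) -> d
  unify b ~ c -> a
  unify Int ~ d
_ _ : Int
\y._ : a -> Int
let x : a -> Int
  unify Bool ~ Int
  FAIL: mismatch Bool ~ Int

Answer: 1.0.0.0 : false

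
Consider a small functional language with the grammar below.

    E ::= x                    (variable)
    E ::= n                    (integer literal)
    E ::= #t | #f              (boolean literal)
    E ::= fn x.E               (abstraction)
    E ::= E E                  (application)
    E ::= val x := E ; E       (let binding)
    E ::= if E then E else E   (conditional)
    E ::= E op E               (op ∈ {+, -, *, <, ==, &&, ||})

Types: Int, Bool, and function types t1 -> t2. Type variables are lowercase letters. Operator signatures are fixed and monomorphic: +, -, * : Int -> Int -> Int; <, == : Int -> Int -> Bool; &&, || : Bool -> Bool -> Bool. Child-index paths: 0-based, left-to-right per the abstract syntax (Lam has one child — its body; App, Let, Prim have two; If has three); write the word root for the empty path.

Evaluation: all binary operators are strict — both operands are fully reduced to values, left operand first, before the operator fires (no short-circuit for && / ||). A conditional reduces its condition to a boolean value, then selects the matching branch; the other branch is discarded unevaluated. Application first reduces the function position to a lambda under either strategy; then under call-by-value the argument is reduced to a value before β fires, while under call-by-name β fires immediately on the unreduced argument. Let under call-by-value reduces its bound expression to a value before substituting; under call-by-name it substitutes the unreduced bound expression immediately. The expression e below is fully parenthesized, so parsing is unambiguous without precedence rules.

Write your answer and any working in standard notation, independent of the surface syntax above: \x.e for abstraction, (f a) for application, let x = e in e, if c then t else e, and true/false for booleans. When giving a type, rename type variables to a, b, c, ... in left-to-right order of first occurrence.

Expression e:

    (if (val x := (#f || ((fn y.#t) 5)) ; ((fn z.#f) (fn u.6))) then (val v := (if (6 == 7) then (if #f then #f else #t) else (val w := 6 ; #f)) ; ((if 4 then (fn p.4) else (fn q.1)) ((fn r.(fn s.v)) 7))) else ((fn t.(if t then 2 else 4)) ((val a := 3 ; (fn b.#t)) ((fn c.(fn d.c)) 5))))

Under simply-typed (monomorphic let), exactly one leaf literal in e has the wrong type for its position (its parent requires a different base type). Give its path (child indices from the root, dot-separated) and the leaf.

Working:
  unify Bool ~ Bool
\y._ : a -> Bool
  unify a -> Bool ~ Int -> b
  unify a ~ Int
  unify Bool ~ b
_ _ : Bool
  unify Bool ~ Bool
let x : Bool
\z._ : c -> Bool
\u._ : d -> Int
  unify c -> Bool ~ (d -> Int) -> e
  unify c ~ d -> Int
  unify Bool ~ e
_ _ : Bool
  unify Bool ~ Bool
  unify Int ~ Int
  unify Int ~ Int
  unify Bool ~ Bool
  unify Bool ~ Bool
  unify Bool ~ Bool
let w : Int
  unify Bool ~ Bool
let v : Bool
  unify Int ~ Bool
  FAIL: mismatch Int ~ Bool

Answer: 1.1.0.0 : 4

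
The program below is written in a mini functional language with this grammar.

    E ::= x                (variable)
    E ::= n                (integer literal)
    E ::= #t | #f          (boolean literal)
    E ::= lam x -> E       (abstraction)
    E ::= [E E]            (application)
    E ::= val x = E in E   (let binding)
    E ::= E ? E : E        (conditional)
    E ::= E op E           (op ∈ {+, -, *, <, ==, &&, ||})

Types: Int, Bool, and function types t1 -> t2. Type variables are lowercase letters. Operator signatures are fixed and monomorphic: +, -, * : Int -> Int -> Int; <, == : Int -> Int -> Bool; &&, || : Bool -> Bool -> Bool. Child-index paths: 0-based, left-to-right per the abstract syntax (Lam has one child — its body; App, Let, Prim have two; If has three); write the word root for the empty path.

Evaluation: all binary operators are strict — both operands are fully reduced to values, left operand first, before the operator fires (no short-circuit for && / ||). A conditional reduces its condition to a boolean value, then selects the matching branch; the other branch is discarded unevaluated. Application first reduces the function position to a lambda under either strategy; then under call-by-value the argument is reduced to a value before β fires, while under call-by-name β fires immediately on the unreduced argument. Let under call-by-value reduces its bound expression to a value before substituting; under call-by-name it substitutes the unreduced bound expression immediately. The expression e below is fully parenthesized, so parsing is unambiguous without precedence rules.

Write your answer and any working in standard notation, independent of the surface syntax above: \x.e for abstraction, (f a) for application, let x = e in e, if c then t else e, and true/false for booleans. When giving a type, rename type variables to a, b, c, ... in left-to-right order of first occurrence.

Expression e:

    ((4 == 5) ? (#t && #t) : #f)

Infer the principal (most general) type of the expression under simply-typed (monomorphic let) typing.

Answer: Bool

Trace:
  unify Int ~ Int
  unify Int ~ Int
  unify Bool ~ Bool
  unify Bool ~ Bool
  unify Bool ~ Bool
  unify Bool ~ Bool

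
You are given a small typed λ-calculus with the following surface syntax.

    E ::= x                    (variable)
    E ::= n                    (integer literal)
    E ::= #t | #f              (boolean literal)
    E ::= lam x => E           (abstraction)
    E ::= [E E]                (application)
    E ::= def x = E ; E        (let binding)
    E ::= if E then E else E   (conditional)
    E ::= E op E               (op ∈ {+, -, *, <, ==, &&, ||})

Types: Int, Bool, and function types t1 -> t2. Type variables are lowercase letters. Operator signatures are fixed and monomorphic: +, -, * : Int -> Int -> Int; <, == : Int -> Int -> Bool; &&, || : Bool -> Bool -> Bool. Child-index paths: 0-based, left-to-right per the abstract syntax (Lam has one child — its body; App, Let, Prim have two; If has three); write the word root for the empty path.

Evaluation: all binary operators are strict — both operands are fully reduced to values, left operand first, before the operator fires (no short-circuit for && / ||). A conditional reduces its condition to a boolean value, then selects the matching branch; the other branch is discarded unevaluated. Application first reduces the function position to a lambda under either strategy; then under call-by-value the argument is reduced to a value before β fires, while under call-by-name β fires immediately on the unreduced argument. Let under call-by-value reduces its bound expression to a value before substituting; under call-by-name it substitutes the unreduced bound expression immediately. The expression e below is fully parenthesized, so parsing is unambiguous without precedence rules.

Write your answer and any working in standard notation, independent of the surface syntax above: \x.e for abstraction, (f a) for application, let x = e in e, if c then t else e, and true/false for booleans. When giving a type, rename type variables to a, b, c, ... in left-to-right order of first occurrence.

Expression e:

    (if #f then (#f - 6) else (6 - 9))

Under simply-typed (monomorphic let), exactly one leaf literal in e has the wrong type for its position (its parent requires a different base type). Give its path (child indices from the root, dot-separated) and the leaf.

Derivation:
  unify Bool ~ Bool
  unify Bool ~ Int
  FAIL: mismatch Bool ~ Int

Answer: 1.0 : false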